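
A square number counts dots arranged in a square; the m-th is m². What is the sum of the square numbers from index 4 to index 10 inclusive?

371

Σ_{i=4}^{10} i² = 385 − 14 = 371.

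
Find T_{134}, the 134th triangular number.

The 134th triangular number is n(n+1)/2 with n = 134.
134·135/2 = 18090/2 = 9045.

9045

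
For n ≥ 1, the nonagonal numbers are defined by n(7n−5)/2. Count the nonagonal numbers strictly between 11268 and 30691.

The n-th nonagonal number is n(7n−5)/2.
Smallest index with value > 11268: n = 58 (giving 11629).
Largest index with value < 30691: n = 93 (giving 30039).
Indices 58 through 93: 36 terms.

36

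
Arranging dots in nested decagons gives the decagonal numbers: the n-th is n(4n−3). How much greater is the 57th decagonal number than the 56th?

449

Consecutive decagonal numbers differ by 8n − 7: here 8·57 − 7 = 449.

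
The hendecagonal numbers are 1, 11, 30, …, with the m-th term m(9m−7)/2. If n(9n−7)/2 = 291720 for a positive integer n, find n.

255

Set n(9n−7)/2 = 291720, giving 9n² − 7n − 583440 = 0.
The discriminant is 49 + 72·291720 = 21003889, and √21003889 = 4583.
So n = (7 + 4583) / 18 = 4590/18 = 255.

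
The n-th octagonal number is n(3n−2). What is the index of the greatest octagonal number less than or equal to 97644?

Solve n(3n−2) ≤ 97644 for integer n.
n = 180 gives 96840 ≤ 97644, while n = 181 gives 97921 > 97644; so the answer is index 180.

180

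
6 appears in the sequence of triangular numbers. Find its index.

Set n(n+1)/2 = 6, giving n² + n − 12 = 0.
The discriminant is 1 + 8·6 = 49, and √49 = 7.
So n = (-1 + 7) / 2 = 6/2 = 3.

3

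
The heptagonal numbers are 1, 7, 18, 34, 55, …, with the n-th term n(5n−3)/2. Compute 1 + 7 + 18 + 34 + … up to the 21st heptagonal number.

Σ i(5i−3)/2 = (5Σi² − 3Σi) / 2 over i = 1..21.
Σi = 231 and Σi² = 3311.
(5·3311 − 3·231) / 2 = 15862/2 = 7931.

7931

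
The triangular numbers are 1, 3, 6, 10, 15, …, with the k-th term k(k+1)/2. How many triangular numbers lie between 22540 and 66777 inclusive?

153

The n-th triangular number is n(n+1)/2.
Smallest index with value ≥ 22540: n = 212 (giving 22578).
Largest index with value ≤ 66777: n = 364 (giving 66430).
Indices 212 through 364: 153 terms.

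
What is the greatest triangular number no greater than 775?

741

Solve n(n+1)/2 ≤ 775 for integer n.
n = 38 gives 741 ≤ 775, while n = 39 gives 780 > 775; so the answer is 741.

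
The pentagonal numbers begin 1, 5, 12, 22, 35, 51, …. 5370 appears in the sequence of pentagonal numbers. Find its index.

60

Set n(3n−1)/2 = 5370, giving 3n² − n − 10740 = 0.
The discriminant is 1 + 24·5370 = 128881, and √128881 = 359.
So n = (1 + 359) / 6 = 360/6 = 60.
Check: 60·(3·60 − 1)/2 = 5370. ✓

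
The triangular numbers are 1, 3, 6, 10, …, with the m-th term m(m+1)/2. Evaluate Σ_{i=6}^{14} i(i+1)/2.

Σ i(i+1)/2 = (Σi² + Σi) / 2 over i = 6..14.
Σi = 105 − 15 = 90 and Σi² = 1015 − 55 = 960.
(1·960 + 1·90) / 2 = 1050/2 = 525.

525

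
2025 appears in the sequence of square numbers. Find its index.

We need n² = 2025, so n = √2025 = 45.
Check: 45² = 2025. ✓

45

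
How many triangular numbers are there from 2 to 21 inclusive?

5

The n-th triangular number is n(n+1)/2.
Smallest index with value ≥ 2: n = 2 (giving 3).
Largest index with value ≤ 21: n = 6 (giving 21).
Indices 2 through 6: 5 terms.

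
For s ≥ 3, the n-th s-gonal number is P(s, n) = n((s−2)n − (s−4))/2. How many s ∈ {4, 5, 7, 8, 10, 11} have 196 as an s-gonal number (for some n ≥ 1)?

2

s = 4: P(4, 14) = 196. ✓
s = 5: P(5, 11) = 176 and P(5, 12) = 210; 196 is not s-gonal.
s = 7: P(7, 9) = 189 and P(7, 10) = 235; 196 is not s-gonal.
s = 8: P(8, 8) = 176 and P(8, 9) = 225; 196 is not s-gonal.
s = 10: P(10, 7) = 175 and P(10, 8) = 232; 196 is not s-gonal.
s = 11: P(11, 7) = 196. ✓
Hits: s ∈ {4, 11} → 2.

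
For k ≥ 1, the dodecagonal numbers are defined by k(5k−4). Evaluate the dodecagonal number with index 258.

331788

The 258th dodecagonal number is n(5n−4) with n = 258.
258·(5·258 − 4) = 258·1286 = 331788.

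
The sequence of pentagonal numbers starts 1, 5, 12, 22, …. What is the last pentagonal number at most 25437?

Solve n(3n−1)/2 ≤ 25437 for integer n.
n = 130 gives 25285 ≤ 25437, while n = 131 gives 25676 > 25437; so the answer is 25285.

25285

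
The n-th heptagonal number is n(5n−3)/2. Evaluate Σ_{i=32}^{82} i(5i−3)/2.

437512

Σ i(5i−3)/2 = (5Σi² − 3Σi) / 2 over i = 32..82.
Σi = 3403 − 496 = 2907 and Σi² = 187165 − 10416 = 176749.
(5·176749 − 3·2907) / 2 = 875024/2 = 437512.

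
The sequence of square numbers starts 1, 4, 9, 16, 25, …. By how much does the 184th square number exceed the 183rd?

n² − (n−1)² = 2n − 1, so 184² − 183² = 2·184 − 1 = 367.

367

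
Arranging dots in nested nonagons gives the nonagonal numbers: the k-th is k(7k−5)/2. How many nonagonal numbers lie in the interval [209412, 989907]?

288

The n-th nonagonal number is n(7n−5)/2.
Smallest index with value ≥ 209412: n = 245 (giving 209475).
Largest index with value ≤ 989907: n = 532 (giving 989254).
Indices 245 through 532: 288 terms.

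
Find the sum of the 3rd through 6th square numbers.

Σ_{i=3}^{6} i² = 91 − 5 = 86.

86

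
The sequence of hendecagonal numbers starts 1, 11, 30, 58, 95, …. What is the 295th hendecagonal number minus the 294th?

Consecutive hendecagonal numbers differ by 9n − 8: here 9·295 − 8 = 2647.

2647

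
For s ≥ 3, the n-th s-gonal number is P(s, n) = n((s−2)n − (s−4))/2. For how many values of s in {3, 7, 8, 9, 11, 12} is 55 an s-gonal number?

s = 3: P(3, 10) = 55. ✓
s = 7: P(7, 5) = 55. ✓
s = 8: P(8, 4) = 40 and P(8, 5) = 65; 55 is not s-gonal.
s = 9: P(9, 4) = 46 and P(9, 5) = 75; 55 is not s-gonal.
s = 11: P(11, 3) = 30 and P(11, 4) = 58; 55 is not s-gonal.
s = 12: P(12, 3) = 33 and P(12, 4) = 64; 55 is not s-gonal.
Hits: s ∈ {3, 7} → 2.

2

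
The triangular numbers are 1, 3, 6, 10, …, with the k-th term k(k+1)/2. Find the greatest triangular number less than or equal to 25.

21

Solve n(n+1)/2 ≤ 25 for integer n.
n = 6 gives 21 ≤ 25, while n = 7 gives 28 > 25; so the answer is 21.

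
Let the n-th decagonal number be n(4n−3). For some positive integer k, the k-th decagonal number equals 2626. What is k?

26

Set n(4n−3) = 2626, giving 4n² − 3n − 2626 = 0.
The discriminant is 9 + 16·2626 = 42025, and √42025 = 205.
So n = (3 + 205) / 8 = 208/8 = 26.
Check: 26·(4·26 − 3) = 2626. ✓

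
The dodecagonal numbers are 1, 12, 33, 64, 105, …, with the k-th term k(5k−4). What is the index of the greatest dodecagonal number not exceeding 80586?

Solve n(5n−4) ≤ 80586 for integer n.
n = 127 gives 80137 ≤ 80586, while n = 128 gives 81408 > 80586; so the answer is index 127.

127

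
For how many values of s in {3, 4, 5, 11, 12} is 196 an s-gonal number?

s = 3: P(3, 19) = 190 and P(3, 20) = 210; 196 is not s-gonal.
s = 4: P(4, 14) = 196. ✓
s = 5: P(5, 11) = 176 and P(5, 12) = 210; 196 is not s-gonal.
s = 11: P(11, 7) = 196. ✓
s = 12: P(12, 6) = 156 and P(12, 7) = 217; 196 is not s-gonal.
Hits: s ∈ {4, 11} → 2.

2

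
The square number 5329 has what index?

73

We need n² = 5329, so n = √5329 = 73.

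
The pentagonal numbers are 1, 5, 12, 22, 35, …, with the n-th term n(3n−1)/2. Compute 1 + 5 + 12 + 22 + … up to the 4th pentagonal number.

40

Σ i(3i−1)/2 = (3Σi² − Σi) / 2 over i = 1..4.
Σi = 10 and Σi² = 30.
(3·30 − 1·10) / 2 = 80/2 = 40.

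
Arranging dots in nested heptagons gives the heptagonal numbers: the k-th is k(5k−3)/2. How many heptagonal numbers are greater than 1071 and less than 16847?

The n-th heptagonal number is n(5n−3)/2.
Smallest index with value > 1071: n = 22 (giving 1177).
Largest index with value < 16847: n = 82 (giving 16687).
Indices 22 through 82: 61 terms.

61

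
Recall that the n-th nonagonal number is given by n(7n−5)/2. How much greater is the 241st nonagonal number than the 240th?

Consecutive nonagonal numbers differ by 7n − 6: here 7·241 − 6 = 1681.

1681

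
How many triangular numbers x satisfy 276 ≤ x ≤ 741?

16

The n-th triangular number is n(n+1)/2.
Smallest index with value ≥ 276: n = 23 (giving 276).
Largest index with value ≤ 741: n = 38 (giving 741).
Indices 23 through 38: 16 terms.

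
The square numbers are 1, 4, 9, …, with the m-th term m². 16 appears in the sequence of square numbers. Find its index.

4

We need n² = 16, so n = √16 = 4.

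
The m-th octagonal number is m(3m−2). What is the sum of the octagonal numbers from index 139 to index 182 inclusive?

Σ i(3i−2) = 3Σi² − 2Σi over i = 139..182.
Σi = 16653 − 9591 = 7062 and Σi² = 2026115 − 885569 = 1140546.
3·1140546 − 2·7062 = 3407514.

3407514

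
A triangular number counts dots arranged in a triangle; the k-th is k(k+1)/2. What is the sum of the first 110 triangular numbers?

Σ i(i+1)/2 = (Σi² + Σi) / 2 over i = 1..110.
Σi = 6105 and Σi² = 449735.
(1·449735 + 1·6105) / 2 = 455840/2 = 227920.

227920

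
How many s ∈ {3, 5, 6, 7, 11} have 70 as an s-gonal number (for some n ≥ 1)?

1

s = 3: P(3, 11) = 66 and P(3, 12) = 78; 70 is not s-gonal.
s = 5: P(5, 7) = 70. ✓
s = 6: P(6, 6) = 66 and P(6, 7) = 91; 70 is not s-gonal.
s = 7: P(7, 5) = 55 and P(7, 6) = 81; 70 is not s-gonal.
s = 11: P(11, 4) = 58 and P(11, 5) = 95; 70 is not s-gonal.
Hits: s ∈ {5} → 1.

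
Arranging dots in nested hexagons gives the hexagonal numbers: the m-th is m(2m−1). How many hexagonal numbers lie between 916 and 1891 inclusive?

10

The n-th hexagonal number is n(2n−1).
Smallest index with value ≥ 916: n = 22 (giving 946).
Largest index with value ≤ 1891: n = 31 (giving 1891).
Indices 22 through 31: 10 terms.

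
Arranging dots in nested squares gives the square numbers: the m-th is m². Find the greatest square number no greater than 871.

Solve n² ≤ 871 for integer n.
n = 29 gives 841 ≤ 871, while n = 30 gives 900 > 871; so the answer is 841.

841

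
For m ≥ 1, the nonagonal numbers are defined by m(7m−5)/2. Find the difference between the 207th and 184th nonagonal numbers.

31418

207·(7·207 − 5)/2 = 149454 and 184·(7·184 − 5)/2 = 118036.
Difference: 149454 − 118036 = 31418.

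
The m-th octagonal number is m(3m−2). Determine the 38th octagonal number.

4256

The 38th octagonal number is n(3n−2) with n = 38.
38·(3·38 − 2) = 38·112 = 4256.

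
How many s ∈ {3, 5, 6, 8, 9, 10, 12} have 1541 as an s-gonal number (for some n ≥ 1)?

1

s = 3: P(3, 55) = 1540 and P(3, 56) = 1596; 1541 is not s-gonal.
s = 5: P(5, 32) = 1520 and P(5, 33) = 1617; 1541 is not s-gonal.
s = 6: P(6, 28) = 1540 and P(6, 29) = 1653; 1541 is not s-gonal.
s = 8: P(8, 23) = 1541. ✓
s = 9: P(9, 21) = 1491 and P(9, 22) = 1639; 1541 is not s-gonal.
s = 10: P(10, 20) = 1540 and P(10, 21) = 1701; 1541 is not s-gonal.
s = 12: P(12, 17) = 1377 and P(12, 18) = 1548; 1541 is not s-gonal.
Hits: s ∈ {8} → 1.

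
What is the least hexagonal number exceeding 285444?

286903

Solve n(2n−1) > 285444 for integer n.
The largest n with value ≤ 285444 is 378 (since 285390 ≤ 285444 < 286903), so the first above is n = 379, value 286903.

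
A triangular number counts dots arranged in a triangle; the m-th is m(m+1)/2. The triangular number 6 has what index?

3

Set n(n+1)/2 = 6, giving n² + n − 12 = 0.
So n = (-1 + 7) / 2 = 6/2 = 3.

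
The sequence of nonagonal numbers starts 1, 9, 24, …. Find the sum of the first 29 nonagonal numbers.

Σ i(7i−5)/2 = (7Σi² − 5Σi) / 2 over i = 1..29.
Σi = 435 and Σi² = 8555.
(7·8555 − 5·435) / 2 = 57710/2 = 28855.

28855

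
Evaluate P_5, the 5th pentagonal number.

35

The 5th pentagonal number is n(3n−1)/2 with n = 5.
5·(3·5 − 1)/2 = 5·14/2 = 5·7 = 35.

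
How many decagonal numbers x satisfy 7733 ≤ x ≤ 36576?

52

The n-th decagonal number is n(4n−3).
Smallest index with value ≥ 7733: n = 45 (giving 7965).
Largest index with value ≤ 36576: n = 96 (giving 36576).
Indices 45 through 96: 52 terms.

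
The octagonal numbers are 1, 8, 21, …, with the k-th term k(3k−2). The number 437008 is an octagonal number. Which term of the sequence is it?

382

Set n(3n−2) = 437008, giving 3n² − 2n − 437008 = 0.
So n = (2 + 2290) / 6 = 2292/6 = 382.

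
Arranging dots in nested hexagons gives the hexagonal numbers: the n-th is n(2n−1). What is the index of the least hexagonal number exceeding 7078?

60

Solve n(2n−1) > 7078 for integer n.
The largest n with value ≤ 7078 is 59 (since 6903 ≤ 7078 < 7140), so the first above is n = 60, value 7140.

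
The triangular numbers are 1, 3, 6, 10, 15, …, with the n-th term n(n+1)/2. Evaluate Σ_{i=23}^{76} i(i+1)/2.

74052

Σ i(i+1)/2 = (Σi² + Σi) / 2 over i = 23..76.
Σi = 2926 − 253 = 2673 and Σi² = 149226 − 3795 = 145431.
(1·145431 + 1·2673) / 2 = 148104/2 = 74052.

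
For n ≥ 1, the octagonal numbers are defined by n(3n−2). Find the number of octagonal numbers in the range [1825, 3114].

8

The n-th octagonal number is n(3n−2).
Smallest index with value ≥ 1825: n = 25 (giving 1825).
Largest index with value ≤ 3114: n = 32 (giving 3008).
Indices 25 through 32: 8 terms.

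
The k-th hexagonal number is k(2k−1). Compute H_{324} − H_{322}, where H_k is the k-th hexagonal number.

324·(2·324 − 1) = 209628 and 322·(2·322 − 1) = 207046.
Difference: 209628 − 207046 = 2582.

2582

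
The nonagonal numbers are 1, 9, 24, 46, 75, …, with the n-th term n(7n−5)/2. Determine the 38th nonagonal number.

4959

The 38th nonagonal number is n(7n−5)/2 with n = 38.
38·(7·38 − 5)/2 = 38·261/2 = 4959.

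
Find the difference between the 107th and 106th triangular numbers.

107

Consecutive triangular numbers differ by n: T_{107} − T_{106} = 107.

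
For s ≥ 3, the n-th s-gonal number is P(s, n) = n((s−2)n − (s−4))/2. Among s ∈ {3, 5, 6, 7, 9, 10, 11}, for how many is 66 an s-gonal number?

2

s = 3: P(3, 11) = 66. ✓
s = 5: P(5, 6) = 51 and P(5, 7) = 70; 66 is not s-gonal.
s = 6: P(6, 6) = 66. ✓
s = 7: P(7, 5) = 55 and P(7, 6) = 81; 66 is not s-gonal.
s = 9: P(9, 4) = 46 and P(9, 5) = 75; 66 is not s-gonal.
s = 10: P(10, 4) = 52 and P(10, 5) = 85; 66 is not s-gonal.
s = 11: P(11, 4) = 58 and P(11, 5) = 95; 66 is not s-gonal.
Hits: s ∈ {3, 6} → 2.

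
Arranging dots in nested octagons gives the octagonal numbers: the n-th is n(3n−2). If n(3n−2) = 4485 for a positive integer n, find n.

Set n(3n−2) = 4485, giving 3n² − 2n − 4485 = 0.
So n = (2 + 232) / 6 = 234/6 = 39.

39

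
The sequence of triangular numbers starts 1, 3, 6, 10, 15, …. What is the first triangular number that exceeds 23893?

24090

Solve n(n+1)/2 > 23893 for integer n.
The largest n with value ≤ 23893 is 218 (since 23871 ≤ 23893 < 24090), so the first above is n = 219, value 24090.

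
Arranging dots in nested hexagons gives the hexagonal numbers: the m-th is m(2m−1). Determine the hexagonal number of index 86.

14706

The 86th hexagonal number is n(2n−1) with n = 86.
86·(2·86 − 1) = 86·171 = 14706.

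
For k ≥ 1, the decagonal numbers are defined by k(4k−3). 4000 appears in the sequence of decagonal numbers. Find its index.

Set n(4n−3) = 4000, giving 4n² − 3n − 4000 = 0.
The discriminant is 9 + 16·4000 = 64009, and √64009 = 253.
So n = (3 + 253) / 8 = 256/8 = 32.
Check: 32·(4·32 − 3) = 4000. ✓

32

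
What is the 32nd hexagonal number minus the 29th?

363

32·(2·32 − 1) = 2016 and 29·(2·29 − 1) = 1653.
Difference: 2016 − 1653 = 363.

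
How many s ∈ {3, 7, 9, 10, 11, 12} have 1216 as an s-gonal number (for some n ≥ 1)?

2

s = 3: P(3, 48) = 1176 and P(3, 49) = 1225; 1216 is not s-gonal.
s = 7: P(7, 22) = 1177 and P(7, 23) = 1288; 1216 is not s-gonal.
s = 9: P(9, 19) = 1216. ✓
s = 10: P(10, 17) = 1105 and P(10, 18) = 1242; 1216 is not s-gonal.
s = 11: P(11, 16) = 1096 and P(11, 17) = 1241; 1216 is not s-gonal.
s = 12: P(12, 16) = 1216. ✓
Hits: s ∈ {9, 12} → 2.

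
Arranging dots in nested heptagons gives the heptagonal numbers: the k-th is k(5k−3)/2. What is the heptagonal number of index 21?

The 21st heptagonal number is n(5n−3)/2 with n = 21.
21·(5·21 − 3)/2 = 21·102/2 = 21·51 = 1071.

1071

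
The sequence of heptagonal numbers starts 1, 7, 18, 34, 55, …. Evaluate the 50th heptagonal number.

6175

The 50th heptagonal number is n(5n−3)/2 with n = 50.
50·(5·50 − 3)/2 = 50·247/2 = 6175.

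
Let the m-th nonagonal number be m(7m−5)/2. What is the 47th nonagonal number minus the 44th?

47·(7·47 − 5)/2 = 7614 and 44·(7·44 − 5)/2 = 6666.
Difference: 7614 − 6666 = 948.

948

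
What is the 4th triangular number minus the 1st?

9

4·5/2 = 10 and 1·2/2 = 1.
Difference: 10 − 1 = 9.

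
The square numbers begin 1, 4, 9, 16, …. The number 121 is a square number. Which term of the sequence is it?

11

We need n² = 121, so n = √121 = 11.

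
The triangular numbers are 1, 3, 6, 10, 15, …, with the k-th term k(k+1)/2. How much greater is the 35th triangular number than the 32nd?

102

35·36/2 = 630 and 32·33/2 = 528.
Difference: 630 − 528 = 102.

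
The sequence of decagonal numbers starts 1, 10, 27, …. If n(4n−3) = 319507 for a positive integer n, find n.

283

Set n(4n−3) = 319507, giving 4n² − 3n − 319507 = 0.
So n = (3 + 2261) / 8 = 2264/8 = 283.
Check: 283·(4·283 − 3) = 319507. ✓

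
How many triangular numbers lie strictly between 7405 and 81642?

282

The n-th triangular number is n(n+1)/2.
Smallest index with value > 7405: n = 122 (giving 7503).
Largest index with value < 81642: n = 403 (giving 81406).
Indices 122 through 403: 282 terms.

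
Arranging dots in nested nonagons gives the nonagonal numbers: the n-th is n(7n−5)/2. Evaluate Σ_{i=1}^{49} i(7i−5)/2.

138425

Σ i(7i−5)/2 = (7Σi² − 5Σi) / 2 over i = 1..49.
Σi = 1225 and Σi² = 40425.
(7·40425 − 5·1225) / 2 = 276850/2 = 138425.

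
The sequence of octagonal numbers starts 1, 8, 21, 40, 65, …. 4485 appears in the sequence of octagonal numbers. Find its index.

Set n(3n−2) = 4485, giving 3n² − 2n − 4485 = 0.
The discriminant is 4 + 12·4485 = 53824, and √53824 = 232.
So n = (2 + 232) / 6 = 234/6 = 39.

39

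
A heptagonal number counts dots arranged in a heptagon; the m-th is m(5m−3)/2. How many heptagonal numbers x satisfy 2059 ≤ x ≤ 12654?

43

The n-th heptagonal number is n(5n−3)/2.
Smallest index with value ≥ 2059: n = 29 (giving 2059).
Largest index with value ≤ 12654: n = 71 (giving 12496).
Indices 29 through 71: 43 terms.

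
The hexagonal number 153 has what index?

9

Set n(2n−1) = 153, giving 2n² − n − 153 = 0.
So n = (1 + 35) / 4 = 36/4 = 9.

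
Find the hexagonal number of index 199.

79003

The 199th hexagonal number is n(2n−1) with n = 199.
199·(2·199 − 1) = 199·397 = 79003.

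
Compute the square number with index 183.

33489

The 183rd square number is n² with n = 183.
183² = 33489.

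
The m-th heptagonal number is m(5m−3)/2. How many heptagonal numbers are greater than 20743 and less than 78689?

86

The n-th heptagonal number is n(5n−3)/2.
Smallest index with value > 20743: n = 92 (giving 21022).
Largest index with value < 78689: n = 177 (giving 78057).
Indices 92 through 177: 86 terms.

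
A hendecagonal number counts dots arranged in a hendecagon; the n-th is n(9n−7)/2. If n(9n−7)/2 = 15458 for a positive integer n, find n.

59

Set n(9n−7)/2 = 15458, giving 9n² − 7n − 30916 = 0.
The discriminant is 49 + 72·15458 = 1113025, and √1113025 = 1055.
So n = (7 + 1055) / 18 = 1062/18 = 59.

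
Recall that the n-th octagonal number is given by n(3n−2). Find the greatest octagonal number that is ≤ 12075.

11781

Solve n(3n−2) ≤ 12075 for integer n.
n = 63 gives 11781 ≤ 12075, while n = 64 gives 12160 > 12075; so the answer is 11781.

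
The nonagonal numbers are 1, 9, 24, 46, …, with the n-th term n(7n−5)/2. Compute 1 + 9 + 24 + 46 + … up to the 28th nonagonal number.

Σ i(7i−5)/2 = (7Σi² − 5Σi) / 2 over i = 1..28.
Σi = 406 and Σi² = 7714.
(7·7714 − 5·406) / 2 = 51968/2 = 25984.

25984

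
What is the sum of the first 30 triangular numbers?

Σ i(i+1)/2 = (Σi² + Σi) / 2 over i = 1..30.
Σi = 465 and Σi² = 9455.
(1·9455 + 1·465) / 2 = 9920/2 = 4960.

4960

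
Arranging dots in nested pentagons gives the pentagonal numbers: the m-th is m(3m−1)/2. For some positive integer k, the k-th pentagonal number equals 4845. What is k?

Set n(3n−1)/2 = 4845, giving 3n² − n − 9690 = 0.
The discriminant is 1 + 24·4845 = 116281, and √116281 = 341.
So n = (1 + 341) / 6 = 342/6 = 57.
Check: 57·(3·57 − 1)/2 = 4845. ✓

57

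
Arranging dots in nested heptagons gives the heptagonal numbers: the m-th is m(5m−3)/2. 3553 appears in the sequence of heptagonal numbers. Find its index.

Set n(5n−3)/2 = 3553, giving 5n² − 3n − 7106 = 0.
The discriminant is 9 + 40·3553 = 142129, and √142129 = 377.
So n = (3 + 377) / 10 = 380/10 = 38.

38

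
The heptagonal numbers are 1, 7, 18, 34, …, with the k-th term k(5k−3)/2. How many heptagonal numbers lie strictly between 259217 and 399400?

77

The n-th heptagonal number is n(5n−3)/2.
Smallest index with value > 259217: n = 323 (giving 260338).
Largest index with value < 399400: n = 399 (giving 397404).
Indices 323 through 399: 77 terms.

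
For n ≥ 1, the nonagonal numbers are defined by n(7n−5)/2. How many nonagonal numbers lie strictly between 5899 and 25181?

The n-th nonagonal number is n(7n−5)/2.
Smallest index with value > 5899: n = 42 (giving 6069).
Largest index with value < 25181: n = 85 (giving 25075).
Indices 42 through 85: 44 terms.

44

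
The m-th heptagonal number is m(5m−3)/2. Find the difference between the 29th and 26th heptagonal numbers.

408

29·(5·29 − 3)/2 = 2059 and 26·(5·26 − 3)/2 = 1651.
Difference: 2059 − 1651 = 408.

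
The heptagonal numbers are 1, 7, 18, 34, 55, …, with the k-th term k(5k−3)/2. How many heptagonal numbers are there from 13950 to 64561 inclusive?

The n-th heptagonal number is n(5n−3)/2.
Smallest index with value ≥ 13950: n = 75 (giving 13950).
Largest index with value ≤ 64561: n = 161 (giving 64561).
Indices 75 through 161: 87 terms.

87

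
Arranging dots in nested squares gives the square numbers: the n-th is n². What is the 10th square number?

100

The 10th square number is n² with n = 10.
10² = 100.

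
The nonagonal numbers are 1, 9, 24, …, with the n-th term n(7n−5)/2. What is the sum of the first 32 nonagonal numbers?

38720

Σ i(7i−5)/2 = (7Σi² − 5Σi) / 2 over i = 1..32.
Σi = 528 and Σi² = 11440.
(7·11440 − 5·528) / 2 = 77440/2 = 38720.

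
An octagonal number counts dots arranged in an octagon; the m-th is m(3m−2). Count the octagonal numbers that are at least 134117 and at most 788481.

The n-th octagonal number is n(3n−2).
Smallest index with value ≥ 134117: n = 212 (giving 134408).
Largest index with value ≤ 788481: n = 513 (giving 788481).
Indices 212 through 513: 302 terms.

302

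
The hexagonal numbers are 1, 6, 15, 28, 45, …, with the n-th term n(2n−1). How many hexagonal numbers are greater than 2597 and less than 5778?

17

The n-th hexagonal number is n(2n−1).
Smallest index with value > 2597: n = 37 (giving 2701).
Largest index with value < 5778: n = 53 (giving 5565).
Indices 37 through 53: 17 terms.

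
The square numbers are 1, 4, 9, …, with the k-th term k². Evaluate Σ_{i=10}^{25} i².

Σ_{i=10}^{25} i² = 5525 − 285 = 5240.

5240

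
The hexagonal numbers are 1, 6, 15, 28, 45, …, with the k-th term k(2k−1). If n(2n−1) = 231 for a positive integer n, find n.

Set n(2n−1) = 231, giving 2n² − n − 231 = 0.
So n = (1 + 43) / 4 = 44/4 = 11.

11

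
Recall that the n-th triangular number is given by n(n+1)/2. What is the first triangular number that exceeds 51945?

Solve n(n+1)/2 > 51945 for integer n.
The largest n with value ≤ 51945 is 321 (since 51681 ≤ 51945 < 52003), so the first above is n = 322, value 52003.

52003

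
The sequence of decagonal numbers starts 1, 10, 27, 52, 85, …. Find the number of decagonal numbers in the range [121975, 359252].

The n-th decagonal number is n(4n−3).
Smallest index with value ≥ 121975: n = 175 (giving 121975).
Largest index with value ≤ 359252: n = 300 (giving 359100).
Indices 175 through 300: 126 terms.

126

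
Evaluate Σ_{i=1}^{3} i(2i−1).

22

Σ i(2i−1) = 2Σi² − Σi over i = 1..3.
Σi = 6 and Σi² = 14.
2·14 − 1·6 = 22.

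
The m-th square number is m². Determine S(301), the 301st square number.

90601

301² = 90601.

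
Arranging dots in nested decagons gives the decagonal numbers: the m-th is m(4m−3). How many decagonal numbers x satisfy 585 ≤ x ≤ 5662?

26

The n-th decagonal number is n(4n−3).
Smallest index with value ≥ 585: n = 13 (giving 637).
Largest index with value ≤ 5662: n = 38 (giving 5662).
Indices 13 through 38: 26 terms.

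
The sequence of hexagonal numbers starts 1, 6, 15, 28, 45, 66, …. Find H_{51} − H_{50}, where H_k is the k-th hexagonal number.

201

Consecutive hexagonal numbers differ by 4n − 3: here 4·51 − 3 = 201.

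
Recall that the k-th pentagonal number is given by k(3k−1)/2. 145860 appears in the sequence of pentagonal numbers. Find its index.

Set n(3n−1)/2 = 145860, giving 3n² − n − 291720 = 0.
The discriminant is 1 + 24·145860 = 3500641, and √3500641 = 1871.
So n = (1 + 1871) / 6 = 1872/6 = 312.
Check: 312·(3·312 − 1)/2 = 145860. ✓

312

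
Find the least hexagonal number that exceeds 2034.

2145

Solve n(2n−1) > 2034 for integer n.
The largest n with value ≤ 2034 is 32 (since 2016 ≤ 2034 < 2145), so the first above is n = 33, value 2145.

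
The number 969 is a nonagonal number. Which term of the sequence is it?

Set n(7n−5)/2 = 969, giving 7n² − 5n − 1938 = 0.
The discriminant is 25 + 56·969 = 54289, and √54289 = 233.
So n = (5 + 233) / 14 = 238/14 = 17.

17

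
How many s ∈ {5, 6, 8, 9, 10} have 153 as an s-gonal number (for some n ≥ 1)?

s = 5: P(5, 10) = 145 and P(5, 11) = 176; 153 is not s-gonal.
s = 6: P(6, 9) = 153. ✓
s = 8: P(8, 7) = 133 and P(8, 8) = 176; 153 is not s-gonal.
s = 9: P(9, 6) = 111 and P(9, 7) = 154; 153 is not s-gonal.
s = 10: P(10, 6) = 126 and P(10, 7) = 175; 153 is not s-gonal.
Hits: s ∈ {6} → 1.

1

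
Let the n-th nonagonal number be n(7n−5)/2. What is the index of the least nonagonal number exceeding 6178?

43

Solve n(7n−5)/2 > 6178 for integer n.
The largest n with value ≤ 6178 is 42 (since 6069 ≤ 6178 < 6364), so the first above is n = 43, value 6364.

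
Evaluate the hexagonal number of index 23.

1035

23·(2·23 − 1) = 23·45 = 1035.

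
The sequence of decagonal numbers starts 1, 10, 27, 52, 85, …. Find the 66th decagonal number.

17226

The 66th decagonal number is n(4n−3) with n = 66.
66·(4·66 − 3) = 66·261 = 17226.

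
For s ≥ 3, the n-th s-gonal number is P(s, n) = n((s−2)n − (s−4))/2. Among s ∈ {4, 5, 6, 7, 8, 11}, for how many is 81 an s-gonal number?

2

s = 4: P(4, 9) = 81. ✓
s = 5: P(5, 7) = 70 and P(5, 8) = 92; 81 is not s-gonal.
s = 6: P(6, 6) = 66 and P(6, 7) = 91; 81 is not s-gonal.
s = 7: P(7, 6) = 81. ✓
s = 8: P(8, 5) = 65 and P(8, 6) = 96; 81 is not s-gonal.
s = 11: P(11, 4) = 58 and P(11, 5) = 95; 81 is not s-gonal.
Hits: s ∈ {4, 7} → 2.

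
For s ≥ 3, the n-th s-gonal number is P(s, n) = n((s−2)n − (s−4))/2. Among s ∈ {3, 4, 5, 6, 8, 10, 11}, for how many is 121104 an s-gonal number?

s = 3: P(3, 491) = 120786 and P(3, 492) = 121278; 121104 is not s-gonal.
s = 4: P(4, 348) = 121104. ✓
s = 5: P(5, 284) = 120842 and P(5, 285) = 121695; 121104 is not s-gonal.
s = 6: P(6, 246) = 120786 and P(6, 247) = 121771; 121104 is not s-gonal.
s = 8: P(8, 201) = 120801 and P(8, 202) = 122008; 121104 is not s-gonal.
s = 10: P(10, 174) = 120582 and P(10, 175) = 121975; 121104 is not s-gonal.
s = 11: P(11, 164) = 120458 and P(11, 165) = 121935; 121104 is not s-gonal.
Hits: s ∈ {4} → 1.

1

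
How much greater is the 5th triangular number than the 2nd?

5·6/2 = 15 and 2·3/2 = 3.
Difference: 15 − 3 = 12.

12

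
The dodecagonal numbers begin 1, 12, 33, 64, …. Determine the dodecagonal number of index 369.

369·(5·369 − 4) = 369·1841 = 679329.

679329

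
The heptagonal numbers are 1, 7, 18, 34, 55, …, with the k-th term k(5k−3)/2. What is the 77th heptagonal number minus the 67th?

77·(5·77 − 3)/2 = 14707 and 67·(5·67 − 3)/2 = 11122.
Difference: 14707 − 11122 = 3585.

3585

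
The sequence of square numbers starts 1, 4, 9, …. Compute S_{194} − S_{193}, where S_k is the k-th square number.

n² − (n−1)² = 2n − 1, so 194² − 193² = 2·194 − 1 = 387.

387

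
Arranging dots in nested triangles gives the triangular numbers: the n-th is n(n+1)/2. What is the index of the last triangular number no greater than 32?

7

Solve n(n+1)/2 ≤ 32 for integer n.
n = 7 gives 28 ≤ 32, while n = 8 gives 36 > 32; so the answer is index 7.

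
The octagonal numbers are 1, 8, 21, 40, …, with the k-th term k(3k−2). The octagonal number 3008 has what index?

Set n(3n−2) = 3008, giving 3n² − 2n − 3008 = 0.
So n = (2 + 190) / 6 = 192/6 = 32.
Check: 32·(3·32 − 2) = 3008. ✓

32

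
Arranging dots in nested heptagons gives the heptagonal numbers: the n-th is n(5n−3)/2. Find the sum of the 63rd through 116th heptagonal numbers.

Σ i(5i−3)/2 = (5Σi² − 3Σi) / 2 over i = 63..116.
Σi = 6786 − 1953 = 4833 and Σi² = 527046 − 81375 = 445671.
(5·445671 − 3·4833) / 2 = 2213856/2 = 1106928.

1106928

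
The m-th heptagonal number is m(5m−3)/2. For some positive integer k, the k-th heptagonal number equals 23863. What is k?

Set n(5n−3)/2 = 23863, giving 5n² − 3n − 47726 = 0.
The discriminant is 9 + 40·23863 = 954529, and √954529 = 977.
So n = (3 + 977) / 10 = 980/10 = 98.

98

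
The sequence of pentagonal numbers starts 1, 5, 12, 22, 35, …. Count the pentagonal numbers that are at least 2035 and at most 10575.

48

The n-th pentagonal number is n(3n−1)/2.
Smallest index with value ≥ 2035: n = 37 (giving 2035).
Largest index with value ≤ 10575: n = 84 (giving 10542).
Indices 37 through 84: 48 terms.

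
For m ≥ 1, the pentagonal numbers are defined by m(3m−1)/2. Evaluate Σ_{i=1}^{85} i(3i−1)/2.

310675

Σ i(3i−1)/2 = (3Σi² − Σi) / 2 over i = 1..85.
Σi = 3655 and Σi² = 208335.
(3·208335 − 1·3655) / 2 = 621350/2 = 310675.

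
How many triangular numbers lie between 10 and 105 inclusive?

11

The n-th triangular number is n(n+1)/2.
Smallest index with value ≥ 10: n = 4 (giving 10).
Largest index with value ≤ 105: n = 14 (giving 105).
Indices 4 through 14: 11 terms.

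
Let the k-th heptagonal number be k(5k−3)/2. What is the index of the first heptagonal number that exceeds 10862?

Solve n(5n−3)/2 > 10862 for integer n.
The largest n with value ≤ 10862 is 66 (since 10791 ≤ 10862 < 11122), so the first above is n = 67, value 11122.

67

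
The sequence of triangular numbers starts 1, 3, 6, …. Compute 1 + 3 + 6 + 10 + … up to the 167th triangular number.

790244

Σ i(i+1)/2 = (Σi² + Σi) / 2 over i = 1..167.
Σi = 14028 and Σi² = 1566460.
(1·1566460 + 1·14028) / 2 = 1580488/2 = 790244.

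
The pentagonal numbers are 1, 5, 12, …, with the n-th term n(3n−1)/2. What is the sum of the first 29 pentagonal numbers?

Σ i(3i−1)/2 = (3Σi² − Σi) / 2 over i = 1..29.
Σi = 435 and Σi² = 8555.
(3·8555 − 1·435) / 2 = 25230/2 = 12615.

12615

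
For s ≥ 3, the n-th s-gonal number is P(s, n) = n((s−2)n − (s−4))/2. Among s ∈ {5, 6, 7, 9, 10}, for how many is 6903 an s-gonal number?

s = 5: P(5, 68) = 6902 and P(5, 69) = 7107; 6903 is not s-gonal.
s = 6: P(6, 59) = 6903. ✓
s = 7: P(7, 52) = 6682 and P(7, 53) = 6943; 6903 is not s-gonal.
s = 9: P(9, 44) = 6666 and P(9, 45) = 6975; 6903 is not s-gonal.
s = 10: P(10, 41) = 6601 and P(10, 42) = 6930; 6903 is not s-gonal.
Hits: s ∈ {6} → 1.

1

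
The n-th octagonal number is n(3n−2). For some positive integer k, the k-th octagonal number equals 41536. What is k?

Set n(3n−2) = 41536, giving 3n² − 2n − 41536 = 0.
The discriminant is 4 + 12·41536 = 498436, and √498436 = 706.
So n = (2 + 706) / 6 = 708/6 = 118.

118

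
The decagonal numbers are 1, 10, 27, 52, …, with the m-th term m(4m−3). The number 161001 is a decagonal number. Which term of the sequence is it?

201

Set n(4n−3) = 161001, giving 4n² − 3n − 161001 = 0.
The discriminant is 9 + 16·161001 = 2576025, and √2576025 = 1605.
So n = (3 + 1605) / 8 = 1608/8 = 201.
Check: 201·(4·201 − 3) = 161001. ✓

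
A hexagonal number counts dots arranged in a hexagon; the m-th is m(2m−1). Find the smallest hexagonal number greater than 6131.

6216

Solve n(2n−1) > 6131 for integer n.
The largest n with value ≤ 6131 is 55 (since 5995 ≤ 6131 < 6216), so the first above is n = 56, value 6216.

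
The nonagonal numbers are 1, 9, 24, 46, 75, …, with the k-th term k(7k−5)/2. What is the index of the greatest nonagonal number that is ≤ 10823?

Solve n(7n−5)/2 ≤ 10823 for integer n.
n = 55 gives 10450 ≤ 10823, while n = 56 gives 10836 > 10823; so the answer is index 55.

55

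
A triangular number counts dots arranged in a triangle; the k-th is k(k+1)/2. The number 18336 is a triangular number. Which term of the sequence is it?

191

Set n(n+1)/2 = 18336, giving n² + n − 36672 = 0.
The discriminant is 1 + 8·18336 = 146689, and √146689 = 383.
So n = (-1 + 383) / 2 = 382/2 = 191.
Check: 191·192/2 = 18336. ✓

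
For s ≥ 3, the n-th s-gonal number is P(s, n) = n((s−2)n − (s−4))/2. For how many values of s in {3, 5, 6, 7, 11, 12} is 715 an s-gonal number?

s = 3: P(3, 37) = 703 and P(3, 38) = 741; 715 is not s-gonal.
s = 5: P(5, 22) = 715. ✓
s = 6: P(6, 19) = 703 and P(6, 20) = 780; 715 is not s-gonal.
s = 7: P(7, 17) = 697 and P(7, 18) = 783; 715 is not s-gonal.
s = 11: P(11, 13) = 715. ✓
s = 12: P(12, 12) = 672 and P(12, 13) = 793; 715 is not s-gonal.
Hits: s ∈ {5, 11} → 2.

2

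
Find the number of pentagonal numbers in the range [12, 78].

5

The n-th pentagonal number is n(3n−1)/2.
Smallest index with value ≥ 12: n = 3 (giving 12).
Largest index with value ≤ 78: n = 7 (giving 70).
Indices 3 through 7: 5 terms.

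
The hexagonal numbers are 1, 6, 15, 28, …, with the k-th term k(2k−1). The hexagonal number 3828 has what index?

Set n(2n−1) = 3828, giving 2n² − n − 3828 = 0.
The discriminant is 1 + 8·3828 = 30625, and √30625 = 175.
So n = (1 + 175) / 4 = 176/4 = 44.

44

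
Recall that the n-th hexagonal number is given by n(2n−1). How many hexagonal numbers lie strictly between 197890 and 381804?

123

The n-th hexagonal number is n(2n−1).
Smallest index with value > 197890: n = 315 (giving 198135).
Largest index with value < 381804: n = 437 (giving 381501).
Indices 315 through 437: 123 terms.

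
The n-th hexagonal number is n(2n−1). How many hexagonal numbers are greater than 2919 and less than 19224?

The n-th hexagonal number is n(2n−1).
Smallest index with value > 2919: n = 39 (giving 3003).
Largest index with value < 19224: n = 98 (giving 19110).
Indices 39 through 98: 60 terms.

60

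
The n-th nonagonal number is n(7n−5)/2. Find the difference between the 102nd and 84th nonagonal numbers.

102·(7·102 − 5)/2 = 36159 and 84·(7·84 − 5)/2 = 24486.
Difference: 36159 − 24486 = 11673.

11673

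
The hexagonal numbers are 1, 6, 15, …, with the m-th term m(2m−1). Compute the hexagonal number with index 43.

The 43rd hexagonal number is n(2n−1) with n = 43.
43·(2·43 − 1) = 43·85 = 3655.

3655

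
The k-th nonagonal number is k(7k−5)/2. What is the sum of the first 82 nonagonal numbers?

Σ i(7i−5)/2 = (7Σi² − 5Σi) / 2 over i = 1..82.
Σi = 3403 and Σi² = 187165.
(7·187165 − 5·3403) / 2 = 1293140/2 = 646570.

646570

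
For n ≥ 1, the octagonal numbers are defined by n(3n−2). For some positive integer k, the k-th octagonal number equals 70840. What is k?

Set n(3n−2) = 70840, giving 3n² − 2n − 70840 = 0.
So n = (2 + 922) / 6 = 924/6 = 154.
Check: 154·(3·154 − 2) = 70840. ✓

154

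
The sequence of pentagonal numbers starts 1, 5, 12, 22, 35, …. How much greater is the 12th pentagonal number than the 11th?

34

Consecutive pentagonal numbers differ by 3n − 2: here 3·12 − 2 = 34.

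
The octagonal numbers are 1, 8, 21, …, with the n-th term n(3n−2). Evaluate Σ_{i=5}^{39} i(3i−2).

59990

Σ i(3i−2) = 3Σi² − 2Σi over i = 5..39.
Σi = 780 − 10 = 770 and Σi² = 20540 − 30 = 20510.
3·20510 − 2·770 = 59990.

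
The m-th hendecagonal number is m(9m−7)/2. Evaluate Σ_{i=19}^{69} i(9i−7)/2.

486183

Σ i(9i−7)/2 = (9Σi² − 7Σi) / 2 over i = 19..69.
Σi = 2415 − 171 = 2244 and Σi² = 111895 − 2109 = 109786.
(9·109786 − 7·2244) / 2 = 972366/2 = 486183.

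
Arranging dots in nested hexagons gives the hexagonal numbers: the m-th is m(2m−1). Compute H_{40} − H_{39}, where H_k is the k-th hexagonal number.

157

Consecutive hexagonal numbers differ by 4n − 3: here 4·40 − 3 = 157.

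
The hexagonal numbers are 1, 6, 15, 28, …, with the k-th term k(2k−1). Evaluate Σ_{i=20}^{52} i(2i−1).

90332

Σ i(2i−1) = 2Σi² − Σi over i = 20..52.
Σi = 1378 − 190 = 1188 and Σi² = 48230 − 2470 = 45760.
2·45760 − 1·1188 = 90332.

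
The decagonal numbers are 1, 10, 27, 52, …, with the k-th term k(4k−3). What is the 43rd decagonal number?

7267

The 43rd decagonal number is n(4n−3) with n = 43.
43·(4·43 − 3) = 43·169 = 7267.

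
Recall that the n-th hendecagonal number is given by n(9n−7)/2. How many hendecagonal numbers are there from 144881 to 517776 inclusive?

The n-th hendecagonal number is n(9n−7)/2.
Smallest index with value ≥ 144881: n = 180 (giving 145170).
Largest index with value ≤ 517776: n = 339 (giving 515958).
Indices 180 through 339: 160 terms.

160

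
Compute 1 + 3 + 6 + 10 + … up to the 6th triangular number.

56

Σ i(i+1)/2 = (Σi² + Σi) / 2 over i = 1..6.
Σi = 21 and Σi² = 91.
(1·91 + 1·21) / 2 = 112/2 = 56.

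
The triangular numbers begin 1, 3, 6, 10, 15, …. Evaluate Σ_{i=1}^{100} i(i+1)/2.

171700

Σ i(i+1)/2 = (Σi² + Σi) / 2 over i = 1..100.
Σi = 5050 and Σi² = 338350.
(1·338350 + 1·5050) / 2 = 343400/2 = 171700.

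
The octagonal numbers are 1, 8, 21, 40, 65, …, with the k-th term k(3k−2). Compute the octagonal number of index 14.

560

The 14th octagonal number is n(3n−2) with n = 14.
14·(3·14 − 2) = 14·40 = 560.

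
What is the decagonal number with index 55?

The 55th decagonal number is n(4n−3) with n = 55.
55·(4·55 − 3) = 55·217 = 11935.

11935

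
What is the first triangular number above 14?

15

Solve n(n+1)/2 > 14 for integer n.
The largest n with value ≤ 14 is 4 (since 10 ≤ 14 < 15), so the first above is n = 5, value 15.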